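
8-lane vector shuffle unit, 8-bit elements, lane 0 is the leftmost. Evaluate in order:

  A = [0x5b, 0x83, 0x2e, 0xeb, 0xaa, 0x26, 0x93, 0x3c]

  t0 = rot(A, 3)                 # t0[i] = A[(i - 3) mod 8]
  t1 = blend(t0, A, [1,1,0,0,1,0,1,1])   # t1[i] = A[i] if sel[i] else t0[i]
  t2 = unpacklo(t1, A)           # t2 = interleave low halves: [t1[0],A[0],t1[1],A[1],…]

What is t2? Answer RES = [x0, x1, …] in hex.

RES = [0x5b, 0x5b, 0x83, 0x83, 0x3c, 0x2e, 0x5b, 0xeb]

  t0: 26 93 3c 5b 83 2e eb aa
  t1: 5b 83 3c 5b aa 2e 93 3c
  t2: 5b 5b 83 83 3c 2e 5b eb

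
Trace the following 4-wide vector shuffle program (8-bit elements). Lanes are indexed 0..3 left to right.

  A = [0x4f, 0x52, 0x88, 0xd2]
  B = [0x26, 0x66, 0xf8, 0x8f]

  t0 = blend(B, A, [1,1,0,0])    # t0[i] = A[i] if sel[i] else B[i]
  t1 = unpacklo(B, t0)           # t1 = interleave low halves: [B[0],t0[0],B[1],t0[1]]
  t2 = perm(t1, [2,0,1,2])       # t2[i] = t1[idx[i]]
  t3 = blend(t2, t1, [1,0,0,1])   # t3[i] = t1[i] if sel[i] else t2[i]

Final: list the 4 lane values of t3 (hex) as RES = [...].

t0 = [0x4f, 0x52, 0xf8, 0x8f]
t1 = [0x26, 0x4f, 0x66, 0x52]
t2 = [0x66, 0x26, 0x4f, 0x66]
t3 = [0x26, 0x26, 0x4f, 0x52]

RES = [0x26, 0x26, 0x4f, 0x52]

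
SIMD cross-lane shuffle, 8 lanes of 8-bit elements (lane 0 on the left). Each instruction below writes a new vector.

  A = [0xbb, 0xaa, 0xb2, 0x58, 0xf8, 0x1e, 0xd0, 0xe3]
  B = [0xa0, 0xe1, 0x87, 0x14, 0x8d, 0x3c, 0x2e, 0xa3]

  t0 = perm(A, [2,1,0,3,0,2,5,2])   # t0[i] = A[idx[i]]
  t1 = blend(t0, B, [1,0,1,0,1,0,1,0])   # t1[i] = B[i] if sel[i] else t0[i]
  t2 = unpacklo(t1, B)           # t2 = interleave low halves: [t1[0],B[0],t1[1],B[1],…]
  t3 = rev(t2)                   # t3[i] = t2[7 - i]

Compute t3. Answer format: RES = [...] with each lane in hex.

RES = [ 0x14  0x58  0x87  0x87  0xe1  0xaa  0xa0  0xa0 ]

t0 = [0xb2, 0xaa, 0xbb, 0x58, 0xbb, 0xb2, 0x1e, 0xb2]
t1 = [0xa0, 0xaa, 0x87, 0x58, 0x8d, 0xb2, 0x2e, 0xb2]
t2 = [0xa0, 0xa0, 0xaa, 0xe1, 0x87, 0x87, 0x58, 0x14]
t3 = [0x14, 0x58, 0x87, 0x87, 0xe1, 0xaa, 0xa0, 0xa0]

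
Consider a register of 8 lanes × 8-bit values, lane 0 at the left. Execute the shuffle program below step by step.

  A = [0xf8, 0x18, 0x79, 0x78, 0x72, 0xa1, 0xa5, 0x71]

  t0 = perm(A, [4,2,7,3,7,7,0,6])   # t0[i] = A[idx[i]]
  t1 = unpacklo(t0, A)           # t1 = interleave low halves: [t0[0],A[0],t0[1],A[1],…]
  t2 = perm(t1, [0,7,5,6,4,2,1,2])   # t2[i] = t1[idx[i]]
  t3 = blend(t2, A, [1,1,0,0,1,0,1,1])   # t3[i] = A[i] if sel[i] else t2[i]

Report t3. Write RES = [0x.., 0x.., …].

t0 = [0x72, 0x79, 0x71, 0x78, 0x71, 0x71, 0xf8, 0xa5]
t1 = [0x72, 0xf8, 0x79, 0x18, 0x71, 0x79, 0x78, 0x78]
t2 = [0x72, 0x78, 0x79, 0x78, 0x71, 0x79, 0xf8, 0x79]
t3 = [0xf8, 0x18, 0x79, 0x78, 0x72, 0x79, 0xa5, 0x71]

RES = [ 0xf8  0x18  0x79  0x78  0x72  0x79  0xa5  0x71 ]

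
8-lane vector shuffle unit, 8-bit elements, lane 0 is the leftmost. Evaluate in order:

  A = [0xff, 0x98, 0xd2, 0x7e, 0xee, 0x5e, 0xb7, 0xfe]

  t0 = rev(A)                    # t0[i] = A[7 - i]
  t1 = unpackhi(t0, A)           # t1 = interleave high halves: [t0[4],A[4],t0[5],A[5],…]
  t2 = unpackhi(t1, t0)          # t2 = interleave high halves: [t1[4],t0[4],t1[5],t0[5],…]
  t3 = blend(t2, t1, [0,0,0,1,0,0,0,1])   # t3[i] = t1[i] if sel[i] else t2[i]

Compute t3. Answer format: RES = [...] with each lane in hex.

t0 = [0xfe, 0xb7, 0x5e, 0xee, 0x7e, 0xd2, 0x98, 0xff]
t1 = [0x7e, 0xee, 0xd2, 0x5e, 0x98, 0xb7, 0xff, 0xfe]
t2 = [0x98, 0x7e, 0xb7, 0xd2, 0xff, 0x98, 0xfe, 0xff]
t3 = [0x98, 0x7e, 0xb7, 0x5e, 0xff, 0x98, 0xfe, 0xfe]

RES = [ 0x98  0x7e  0xb7  0x5e  0xff  0x98  0xfe  0xfe ]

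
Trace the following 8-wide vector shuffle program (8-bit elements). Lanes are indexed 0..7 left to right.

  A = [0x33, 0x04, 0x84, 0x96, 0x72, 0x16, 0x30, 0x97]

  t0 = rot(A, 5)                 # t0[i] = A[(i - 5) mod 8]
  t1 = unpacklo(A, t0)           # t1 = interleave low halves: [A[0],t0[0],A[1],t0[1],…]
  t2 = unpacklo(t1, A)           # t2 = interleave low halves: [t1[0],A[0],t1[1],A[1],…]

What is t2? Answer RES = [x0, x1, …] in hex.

RES = [ 0x33  0x33  0x96  0x04  0x04  0x84  0x72  0x96 ]

  t0: 96 72 16 30 97 33 04 84
  t1: 33 96 04 72 84 16 96 30
  t2: 33 33 96 04 04 84 72 96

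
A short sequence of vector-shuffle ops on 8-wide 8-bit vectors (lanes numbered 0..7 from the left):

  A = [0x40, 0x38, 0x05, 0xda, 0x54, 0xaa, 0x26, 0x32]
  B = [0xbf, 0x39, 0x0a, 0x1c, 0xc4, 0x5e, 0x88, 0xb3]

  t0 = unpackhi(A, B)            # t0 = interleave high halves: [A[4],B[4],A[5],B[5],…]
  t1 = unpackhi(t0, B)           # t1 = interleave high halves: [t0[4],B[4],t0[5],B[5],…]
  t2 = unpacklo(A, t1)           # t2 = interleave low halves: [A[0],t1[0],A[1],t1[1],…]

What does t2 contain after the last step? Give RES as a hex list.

→ t0 |54|c4|aa|5e|26|88|32|b3|
→ t1 |26|c4|88|5e|32|88|b3|b3|
→ t2 |40|26|38|c4|05|88|da|5e|

RES = [0x40, 0x26, 0x38, 0xc4, 0x05, 0x88, 0xda, 0x5e]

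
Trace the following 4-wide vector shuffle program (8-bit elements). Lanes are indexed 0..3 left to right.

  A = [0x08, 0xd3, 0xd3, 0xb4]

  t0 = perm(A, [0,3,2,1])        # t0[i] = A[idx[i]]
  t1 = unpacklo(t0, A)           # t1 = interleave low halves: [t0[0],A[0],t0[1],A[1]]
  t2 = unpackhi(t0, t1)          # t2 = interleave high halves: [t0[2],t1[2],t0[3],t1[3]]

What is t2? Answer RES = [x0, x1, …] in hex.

RES = [ 0xd3  0xb4  0xd3  0xd3 ]

  t0: 08 b4 d3 d3
  t1: 08 08 b4 d3
  t2: d3 b4 d3 d3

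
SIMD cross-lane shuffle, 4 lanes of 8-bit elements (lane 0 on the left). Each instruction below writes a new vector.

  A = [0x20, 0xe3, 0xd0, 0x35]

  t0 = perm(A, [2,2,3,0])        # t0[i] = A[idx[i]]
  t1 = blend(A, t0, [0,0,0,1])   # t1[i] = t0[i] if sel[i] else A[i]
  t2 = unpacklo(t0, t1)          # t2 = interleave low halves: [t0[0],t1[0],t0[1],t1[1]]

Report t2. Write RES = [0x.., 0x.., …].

RES = [0xd0, 0x20, 0xd0, 0xe3]

t0 = [0xd0, 0xd0, 0x35, 0x20]
t1 = [0x20, 0xe3, 0xd0, 0x20]
t2 = [0xd0, 0x20, 0xd0, 0xe3]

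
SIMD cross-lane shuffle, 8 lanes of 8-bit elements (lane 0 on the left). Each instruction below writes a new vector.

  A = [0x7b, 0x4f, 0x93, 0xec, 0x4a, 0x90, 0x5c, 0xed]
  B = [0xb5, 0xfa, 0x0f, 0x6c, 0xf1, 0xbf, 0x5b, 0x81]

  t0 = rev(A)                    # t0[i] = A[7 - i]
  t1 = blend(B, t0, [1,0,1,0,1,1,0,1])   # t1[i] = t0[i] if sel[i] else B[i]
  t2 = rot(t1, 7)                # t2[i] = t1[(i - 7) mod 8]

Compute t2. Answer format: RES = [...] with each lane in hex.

RES = [0xfa, 0x90, 0x6c, 0xec, 0x93, 0x5b, 0x7b, 0xed]

→ t0 |ed|5c|90|4a|ec|93|4f|7b|
→ t1 |ed|fa|90|6c|ec|93|5b|7b|
→ t2 |fa|90|6c|ec|93|5b|7b|ed|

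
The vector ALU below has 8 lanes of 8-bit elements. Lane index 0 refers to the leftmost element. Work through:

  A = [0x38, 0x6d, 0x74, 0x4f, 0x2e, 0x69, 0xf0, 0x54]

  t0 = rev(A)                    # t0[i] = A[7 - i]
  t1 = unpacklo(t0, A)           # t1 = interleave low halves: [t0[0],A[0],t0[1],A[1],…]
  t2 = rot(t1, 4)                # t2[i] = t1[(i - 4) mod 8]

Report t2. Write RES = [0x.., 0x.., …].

RES = [ 0x69  0x74  0x2e  0x4f  0x54  0x38  0xf0  0x6d ]

t0 = [0x54, 0xf0, 0x69, 0x2e, 0x4f, 0x74, 0x6d, 0x38]
t1 = [0x54, 0x38, 0xf0, 0x6d, 0x69, 0x74, 0x2e, 0x4f]
t2 = [0x69, 0x74, 0x2e, 0x4f, 0x54, 0x38, 0xf0, 0x6d]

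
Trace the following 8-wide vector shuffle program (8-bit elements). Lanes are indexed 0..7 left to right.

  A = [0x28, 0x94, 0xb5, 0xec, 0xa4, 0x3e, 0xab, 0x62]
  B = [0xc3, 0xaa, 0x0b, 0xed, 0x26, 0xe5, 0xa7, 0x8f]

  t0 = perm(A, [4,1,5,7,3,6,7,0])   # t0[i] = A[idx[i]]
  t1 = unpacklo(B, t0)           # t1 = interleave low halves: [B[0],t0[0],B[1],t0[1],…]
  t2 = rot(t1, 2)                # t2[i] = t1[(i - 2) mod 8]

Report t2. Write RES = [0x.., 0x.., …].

t0 = [0xa4, 0x94, 0x3e, 0x62, 0xec, 0xab, 0x62, 0x28]
t1 = [0xc3, 0xa4, 0xaa, 0x94, 0x0b, 0x3e, 0xed, 0x62]
t2 = [0xed, 0x62, 0xc3, 0xa4, 0xaa, 0x94, 0x0b, 0x3e]

RES = [ 0xed  0x62  0xc3  0xa4  0xaa  0x94  0x0b  0x3e ]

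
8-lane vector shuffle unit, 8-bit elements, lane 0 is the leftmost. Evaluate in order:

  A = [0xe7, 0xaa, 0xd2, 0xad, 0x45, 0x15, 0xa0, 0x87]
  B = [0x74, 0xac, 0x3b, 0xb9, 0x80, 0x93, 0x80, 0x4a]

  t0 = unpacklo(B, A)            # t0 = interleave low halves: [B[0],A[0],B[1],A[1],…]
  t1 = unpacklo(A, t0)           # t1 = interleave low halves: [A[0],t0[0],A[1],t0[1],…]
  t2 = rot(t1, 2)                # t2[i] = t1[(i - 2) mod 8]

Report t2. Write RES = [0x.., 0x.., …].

t0 = [0x74, 0xe7, 0xac, 0xaa, 0x3b, 0xd2, 0xb9, 0xad]
t1 = [0xe7, 0x74, 0xaa, 0xe7, 0xd2, 0xac, 0xad, 0xaa]
t2 = [0xad, 0xaa, 0xe7, 0x74, 0xaa, 0xe7, 0xd2, 0xac]

RES = [ 0xad  0xaa  0xe7  0x74  0xaa  0xe7  0xd2  0xac ]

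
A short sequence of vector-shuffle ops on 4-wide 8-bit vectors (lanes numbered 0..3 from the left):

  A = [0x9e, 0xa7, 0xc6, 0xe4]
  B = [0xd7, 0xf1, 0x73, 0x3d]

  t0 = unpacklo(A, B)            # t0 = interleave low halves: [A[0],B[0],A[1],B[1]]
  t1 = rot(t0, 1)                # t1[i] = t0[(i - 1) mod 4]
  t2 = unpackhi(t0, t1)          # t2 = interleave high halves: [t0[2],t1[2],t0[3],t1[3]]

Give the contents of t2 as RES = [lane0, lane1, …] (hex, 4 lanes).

t0 = [0x9e, 0xd7, 0xa7, 0xf1]
t1 = [0xf1, 0x9e, 0xd7, 0xa7]
t2 = [0xa7, 0xd7, 0xf1, 0xa7]

RES = [ 0xa7  0xd7  0xf1  0xa7 ]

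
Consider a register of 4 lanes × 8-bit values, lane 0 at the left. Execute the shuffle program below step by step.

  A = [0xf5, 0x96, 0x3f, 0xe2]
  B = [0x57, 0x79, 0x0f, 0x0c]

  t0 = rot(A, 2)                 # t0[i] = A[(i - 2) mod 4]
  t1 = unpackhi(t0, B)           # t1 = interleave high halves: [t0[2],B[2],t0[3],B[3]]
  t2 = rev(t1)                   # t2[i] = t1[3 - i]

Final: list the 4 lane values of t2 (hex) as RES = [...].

→ t0 |3f|e2|f5|96|
→ t1 |f5|0f|96|0c|
→ t2 |0c|96|0f|f5|

RES = [ 0x0c  0x96  0x0f  0xf5 ]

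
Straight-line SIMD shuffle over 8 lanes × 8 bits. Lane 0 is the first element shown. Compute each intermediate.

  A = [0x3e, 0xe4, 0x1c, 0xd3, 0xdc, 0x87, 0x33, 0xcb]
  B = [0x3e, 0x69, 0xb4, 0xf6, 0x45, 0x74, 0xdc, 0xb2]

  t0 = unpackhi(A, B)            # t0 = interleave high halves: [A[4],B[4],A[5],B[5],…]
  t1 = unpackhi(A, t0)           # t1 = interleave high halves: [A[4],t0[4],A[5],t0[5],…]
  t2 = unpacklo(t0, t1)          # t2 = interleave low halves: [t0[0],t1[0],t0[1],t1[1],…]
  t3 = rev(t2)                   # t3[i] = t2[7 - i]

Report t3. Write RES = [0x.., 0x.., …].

t0 = [0xdc, 0x45, 0x87, 0x74, 0x33, 0xdc, 0xcb, 0xb2]
t1 = [0xdc, 0x33, 0x87, 0xdc, 0x33, 0xcb, 0xcb, 0xb2]
t2 = [0xdc, 0xdc, 0x45, 0x33, 0x87, 0x87, 0x74, 0xdc]
t3 = [0xdc, 0x74, 0x87, 0x87, 0x33, 0x45, 0xdc, 0xdc]

RES = [ 0xdc  0x74  0x87  0x87  0x33  0x45  0xdc  0xdc ]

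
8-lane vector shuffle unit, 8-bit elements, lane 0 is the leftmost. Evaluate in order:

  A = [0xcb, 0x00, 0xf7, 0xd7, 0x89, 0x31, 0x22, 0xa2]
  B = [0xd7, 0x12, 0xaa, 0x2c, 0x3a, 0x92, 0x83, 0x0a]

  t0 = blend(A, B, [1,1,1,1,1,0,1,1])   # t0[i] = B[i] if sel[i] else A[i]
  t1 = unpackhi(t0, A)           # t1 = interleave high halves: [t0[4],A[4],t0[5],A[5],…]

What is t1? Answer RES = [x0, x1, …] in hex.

RES = [ 0x3a  0x89  0x31  0x31  0x83  0x22  0x0a  0xa2 ]

  t0: d7 12 aa 2c 3a 31 83 0a
  t1: 3a 89 31 31 83 22 0a a2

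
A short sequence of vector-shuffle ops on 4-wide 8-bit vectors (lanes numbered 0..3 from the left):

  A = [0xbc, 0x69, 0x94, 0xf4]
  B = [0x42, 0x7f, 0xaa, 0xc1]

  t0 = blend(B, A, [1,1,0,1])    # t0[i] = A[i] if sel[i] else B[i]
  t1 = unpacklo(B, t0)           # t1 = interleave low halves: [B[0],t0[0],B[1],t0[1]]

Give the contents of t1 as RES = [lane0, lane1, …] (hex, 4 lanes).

RES = [ 0x42  0xbc  0x7f  0x69 ]

t0 = [0xbc, 0x69, 0xaa, 0xf4]
t1 = [0x42, 0xbc, 0x7f, 0x69]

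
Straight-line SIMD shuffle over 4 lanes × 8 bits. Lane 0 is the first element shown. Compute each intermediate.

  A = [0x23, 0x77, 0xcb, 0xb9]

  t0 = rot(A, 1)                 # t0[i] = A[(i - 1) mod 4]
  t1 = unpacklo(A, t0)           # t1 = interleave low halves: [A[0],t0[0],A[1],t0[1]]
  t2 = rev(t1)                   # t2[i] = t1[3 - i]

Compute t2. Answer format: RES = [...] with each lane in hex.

  t0: b9 23 77 cb
  t1: 23 b9 77 23
  t2: 23 77 b9 23

RES = [ 0x23  0x77  0xb9  0x23 ]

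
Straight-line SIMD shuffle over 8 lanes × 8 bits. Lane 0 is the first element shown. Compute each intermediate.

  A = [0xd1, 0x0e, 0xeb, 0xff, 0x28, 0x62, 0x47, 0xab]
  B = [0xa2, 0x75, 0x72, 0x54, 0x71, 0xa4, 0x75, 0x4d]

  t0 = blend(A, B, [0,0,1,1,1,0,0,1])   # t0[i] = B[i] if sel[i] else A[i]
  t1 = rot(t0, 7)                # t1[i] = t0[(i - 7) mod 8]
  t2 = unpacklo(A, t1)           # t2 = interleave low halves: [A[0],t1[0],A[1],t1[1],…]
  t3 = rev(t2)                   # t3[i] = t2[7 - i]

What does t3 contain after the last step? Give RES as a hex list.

RES = [ 0x71  0xff  0x54  0xeb  0x72  0x0e  0x0e  0xd1 ]

  t0: d1 0e 72 54 71 62 47 4d
  t1: 0e 72 54 71 62 47 4d d1
  t2: d1 0e 0e 72 eb 54 ff 71
  t3: 71 ff 54 eb 72 0e 0e d1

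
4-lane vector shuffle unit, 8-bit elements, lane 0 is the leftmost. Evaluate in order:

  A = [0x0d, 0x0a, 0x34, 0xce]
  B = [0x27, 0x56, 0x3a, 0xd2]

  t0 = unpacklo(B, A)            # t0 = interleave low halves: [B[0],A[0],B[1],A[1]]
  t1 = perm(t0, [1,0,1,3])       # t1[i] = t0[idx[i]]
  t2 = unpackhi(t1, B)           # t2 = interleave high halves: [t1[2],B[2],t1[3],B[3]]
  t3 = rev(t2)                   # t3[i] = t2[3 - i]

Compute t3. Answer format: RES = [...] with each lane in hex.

RES = [ 0xd2  0x0a  0x3a  0x0d ]

→ t0 |27|0d|56|0a|
→ t1 |0d|27|0d|0a|
→ t2 |0d|3a|0a|d2|
→ t3 |d2|0a|3a|0d|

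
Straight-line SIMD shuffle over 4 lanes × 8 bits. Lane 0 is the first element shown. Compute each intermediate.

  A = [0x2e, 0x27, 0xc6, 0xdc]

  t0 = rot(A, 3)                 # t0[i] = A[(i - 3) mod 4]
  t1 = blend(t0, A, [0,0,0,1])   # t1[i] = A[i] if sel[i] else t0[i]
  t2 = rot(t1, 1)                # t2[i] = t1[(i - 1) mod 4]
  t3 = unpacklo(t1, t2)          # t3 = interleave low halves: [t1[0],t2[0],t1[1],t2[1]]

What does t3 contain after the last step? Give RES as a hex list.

→ t0 |27|c6|dc|2e|
→ t1 |27|c6|dc|dc|
→ t2 |dc|27|c6|dc|
→ t3 |27|dc|c6|27|

RES = [ 0x27  0xdc  0xc6  0x27 ]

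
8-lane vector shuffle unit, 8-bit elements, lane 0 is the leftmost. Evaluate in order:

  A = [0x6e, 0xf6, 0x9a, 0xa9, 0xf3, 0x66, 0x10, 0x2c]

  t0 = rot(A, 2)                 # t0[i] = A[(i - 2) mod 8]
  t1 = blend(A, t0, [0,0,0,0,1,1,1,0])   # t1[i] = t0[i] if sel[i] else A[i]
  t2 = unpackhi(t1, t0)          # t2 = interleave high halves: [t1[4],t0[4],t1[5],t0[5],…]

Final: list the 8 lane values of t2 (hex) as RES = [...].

RES = [ 0x9a  0x9a  0xa9  0xa9  0xf3  0xf3  0x2c  0x66 ]

  t0: 10 2c 6e f6 9a a9 f3 66
  t1: 6e f6 9a a9 9a a9 f3 2c
  t2: 9a 9a a9 a9 f3 f3 2c 66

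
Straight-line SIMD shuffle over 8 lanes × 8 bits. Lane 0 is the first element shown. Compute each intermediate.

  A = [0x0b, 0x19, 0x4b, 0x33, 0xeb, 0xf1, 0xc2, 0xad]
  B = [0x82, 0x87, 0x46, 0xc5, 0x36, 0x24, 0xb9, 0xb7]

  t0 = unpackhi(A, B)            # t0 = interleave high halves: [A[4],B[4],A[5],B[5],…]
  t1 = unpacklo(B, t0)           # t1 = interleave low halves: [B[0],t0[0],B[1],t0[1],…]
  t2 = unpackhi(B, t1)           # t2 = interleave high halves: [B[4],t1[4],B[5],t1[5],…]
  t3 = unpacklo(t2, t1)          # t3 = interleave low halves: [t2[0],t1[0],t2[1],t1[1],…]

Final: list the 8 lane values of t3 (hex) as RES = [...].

RES = [ 0x36  0x82  0x46  0xeb  0x24  0x87  0xf1  0x36 ]

t0 = [0xeb, 0x36, 0xf1, 0x24, 0xc2, 0xb9, 0xad, 0xb7]
t1 = [0x82, 0xeb, 0x87, 0x36, 0x46, 0xf1, 0xc5, 0x24]
t2 = [0x36, 0x46, 0x24, 0xf1, 0xb9, 0xc5, 0xb7, 0x24]
t3 = [0x36, 0x82, 0x46, 0xeb, 0x24, 0x87, 0xf1, 0x36]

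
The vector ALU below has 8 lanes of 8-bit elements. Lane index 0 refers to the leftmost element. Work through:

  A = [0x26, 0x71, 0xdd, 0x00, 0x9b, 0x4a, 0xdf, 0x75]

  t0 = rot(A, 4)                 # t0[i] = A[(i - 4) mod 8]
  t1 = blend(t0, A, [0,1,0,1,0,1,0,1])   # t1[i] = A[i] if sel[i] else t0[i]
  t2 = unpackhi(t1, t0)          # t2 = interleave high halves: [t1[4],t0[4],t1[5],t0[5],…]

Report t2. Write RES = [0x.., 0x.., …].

  t0: 9b 4a df 75 26 71 dd 00
  t1: 9b 71 df 00 26 4a dd 75
  t2: 26 26 4a 71 dd dd 75 00

RES = [0x26, 0x26, 0x4a, 0x71, 0xdd, 0xdd, 0x75, 0x00]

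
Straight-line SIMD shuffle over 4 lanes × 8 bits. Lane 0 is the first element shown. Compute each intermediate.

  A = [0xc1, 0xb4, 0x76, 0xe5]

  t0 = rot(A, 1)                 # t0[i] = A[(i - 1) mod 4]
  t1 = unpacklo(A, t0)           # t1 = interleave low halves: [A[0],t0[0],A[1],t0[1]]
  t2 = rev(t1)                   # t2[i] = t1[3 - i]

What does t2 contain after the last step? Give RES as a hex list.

RES = [0xc1, 0xb4, 0xe5, 0xc1]

  t0: e5 c1 b4 76
  t1: c1 e5 b4 c1
  t2: c1 b4 e5 c1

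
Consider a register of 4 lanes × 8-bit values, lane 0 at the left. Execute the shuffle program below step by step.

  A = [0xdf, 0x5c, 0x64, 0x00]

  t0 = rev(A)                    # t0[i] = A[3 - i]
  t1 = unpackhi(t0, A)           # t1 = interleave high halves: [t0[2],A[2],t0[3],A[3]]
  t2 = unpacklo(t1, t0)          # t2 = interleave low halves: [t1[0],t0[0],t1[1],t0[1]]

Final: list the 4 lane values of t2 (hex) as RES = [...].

RES = [0x5c, 0x00, 0x64, 0x64]

t0 = [0x00, 0x64, 0x5c, 0xdf]
t1 = [0x5c, 0x64, 0xdf, 0x00]
t2 = [0x5c, 0x00, 0x64, 0x64]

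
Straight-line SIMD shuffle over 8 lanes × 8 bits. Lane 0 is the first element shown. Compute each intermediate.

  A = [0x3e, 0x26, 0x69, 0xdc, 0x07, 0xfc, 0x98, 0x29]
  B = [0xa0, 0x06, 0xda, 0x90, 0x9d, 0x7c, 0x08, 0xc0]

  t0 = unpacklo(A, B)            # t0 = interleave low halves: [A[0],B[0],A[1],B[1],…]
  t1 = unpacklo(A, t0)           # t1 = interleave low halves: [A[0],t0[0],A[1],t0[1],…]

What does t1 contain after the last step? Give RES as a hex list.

RES = [ 0x3e  0x3e  0x26  0xa0  0x69  0x26  0xdc  0x06 ]

→ t0 |3e|a0|26|06|69|da|dc|90|
→ t1 |3e|3e|26|a0|69|26|dc|06|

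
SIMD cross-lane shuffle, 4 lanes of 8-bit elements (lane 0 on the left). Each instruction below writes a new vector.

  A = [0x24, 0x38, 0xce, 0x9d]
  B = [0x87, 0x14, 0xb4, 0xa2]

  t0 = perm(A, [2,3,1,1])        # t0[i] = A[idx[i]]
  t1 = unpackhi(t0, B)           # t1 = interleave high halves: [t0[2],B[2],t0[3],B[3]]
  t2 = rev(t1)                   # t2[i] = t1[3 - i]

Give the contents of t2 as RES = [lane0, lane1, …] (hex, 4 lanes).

  t0: ce 9d 38 38
  t1: 38 b4 38 a2
  t2: a2 38 b4 38

RES = [0xa2, 0x38, 0xb4, 0x38]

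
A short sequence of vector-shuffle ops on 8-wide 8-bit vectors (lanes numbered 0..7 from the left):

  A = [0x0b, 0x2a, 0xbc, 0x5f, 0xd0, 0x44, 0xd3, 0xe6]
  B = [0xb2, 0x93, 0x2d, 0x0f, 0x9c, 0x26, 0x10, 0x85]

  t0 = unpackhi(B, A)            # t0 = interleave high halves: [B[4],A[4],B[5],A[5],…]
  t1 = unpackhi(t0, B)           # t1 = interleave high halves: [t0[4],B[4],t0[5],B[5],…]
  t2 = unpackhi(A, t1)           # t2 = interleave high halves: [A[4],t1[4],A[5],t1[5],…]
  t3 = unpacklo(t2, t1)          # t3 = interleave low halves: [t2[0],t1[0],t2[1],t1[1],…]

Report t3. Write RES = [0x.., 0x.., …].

t0 = [0x9c, 0xd0, 0x26, 0x44, 0x10, 0xd3, 0x85, 0xe6]
t1 = [0x10, 0x9c, 0xd3, 0x26, 0x85, 0x10, 0xe6, 0x85]
t2 = [0xd0, 0x85, 0x44, 0x10, 0xd3, 0xe6, 0xe6, 0x85]
t3 = [0xd0, 0x10, 0x85, 0x9c, 0x44, 0xd3, 0x10, 0x26]

RES = [ 0xd0  0x10  0x85  0x9c  0x44  0xd3  0x10  0x26 ]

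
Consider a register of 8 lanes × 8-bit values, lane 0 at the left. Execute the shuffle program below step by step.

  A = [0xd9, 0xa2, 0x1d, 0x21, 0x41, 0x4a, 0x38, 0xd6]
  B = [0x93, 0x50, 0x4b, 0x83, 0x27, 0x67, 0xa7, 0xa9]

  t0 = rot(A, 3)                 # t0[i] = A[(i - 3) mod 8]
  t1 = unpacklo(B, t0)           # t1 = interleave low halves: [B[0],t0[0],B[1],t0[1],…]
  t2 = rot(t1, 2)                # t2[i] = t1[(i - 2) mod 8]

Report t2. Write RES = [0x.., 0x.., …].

  t0: 4a 38 d6 d9 a2 1d 21 41
  t1: 93 4a 50 38 4b d6 83 d9
  t2: 83 d9 93 4a 50 38 4b d6

RES = [0x83, 0xd9, 0x93, 0x4a, 0x50, 0x38, 0x4b, 0xd6]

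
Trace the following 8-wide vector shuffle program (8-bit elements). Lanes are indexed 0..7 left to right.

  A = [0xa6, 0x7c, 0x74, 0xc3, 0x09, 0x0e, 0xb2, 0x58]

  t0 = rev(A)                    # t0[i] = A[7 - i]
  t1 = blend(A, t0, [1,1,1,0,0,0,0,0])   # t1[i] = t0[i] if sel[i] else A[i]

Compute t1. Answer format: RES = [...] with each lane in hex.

RES = [ 0x58  0xb2  0x0e  0xc3  0x09  0x0e  0xb2  0x58 ]

t0 = [0x58, 0xb2, 0x0e, 0x09, 0xc3, 0x74, 0x7c, 0xa6]
t1 = [0x58, 0xb2, 0x0e, 0xc3, 0x09, 0x0e, 0xb2, 0x58]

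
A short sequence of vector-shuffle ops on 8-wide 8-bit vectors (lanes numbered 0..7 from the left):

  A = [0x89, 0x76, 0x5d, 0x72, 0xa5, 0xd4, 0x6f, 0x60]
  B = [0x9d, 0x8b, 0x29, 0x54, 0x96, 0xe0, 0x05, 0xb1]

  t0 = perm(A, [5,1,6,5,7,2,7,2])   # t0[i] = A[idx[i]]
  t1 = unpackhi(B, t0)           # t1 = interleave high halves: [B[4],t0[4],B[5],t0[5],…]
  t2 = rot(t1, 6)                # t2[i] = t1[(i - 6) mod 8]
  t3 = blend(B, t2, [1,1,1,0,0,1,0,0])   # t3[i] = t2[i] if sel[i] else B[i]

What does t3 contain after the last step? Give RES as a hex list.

RES = [ 0xe0  0x5d  0x05  0x54  0x96  0x5d  0x05  0xb1 ]

  t0: d4 76 6f d4 60 5d 60 5d
  t1: 96 60 e0 5d 05 60 b1 5d
  t2: e0 5d 05 60 b1 5d 96 60
  t3: e0 5d 05 54 96 5d 05 b1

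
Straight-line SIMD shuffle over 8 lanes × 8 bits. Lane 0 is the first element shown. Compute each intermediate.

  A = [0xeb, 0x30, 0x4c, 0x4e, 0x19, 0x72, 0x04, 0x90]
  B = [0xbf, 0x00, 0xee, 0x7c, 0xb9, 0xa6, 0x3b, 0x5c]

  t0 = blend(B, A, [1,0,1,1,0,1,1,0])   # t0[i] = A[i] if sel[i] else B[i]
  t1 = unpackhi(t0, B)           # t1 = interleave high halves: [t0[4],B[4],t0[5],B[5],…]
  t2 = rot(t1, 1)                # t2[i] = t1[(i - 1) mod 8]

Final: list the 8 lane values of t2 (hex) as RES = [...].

  t0: eb 00 4c 4e b9 72 04 5c
  t1: b9 b9 72 a6 04 3b 5c 5c
  t2: 5c b9 b9 72 a6 04 3b 5c

RES = [0x5c, 0xb9, 0xb9, 0x72, 0xa6, 0x04, 0x3b, 0x5c]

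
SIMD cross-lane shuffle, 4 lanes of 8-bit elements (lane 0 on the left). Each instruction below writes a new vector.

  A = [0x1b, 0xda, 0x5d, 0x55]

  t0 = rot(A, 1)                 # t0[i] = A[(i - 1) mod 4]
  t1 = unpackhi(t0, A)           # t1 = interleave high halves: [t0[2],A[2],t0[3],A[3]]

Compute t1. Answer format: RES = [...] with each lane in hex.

  t0: 55 1b da 5d
  t1: da 5d 5d 55

RES = [ 0xda  0x5d  0x5d  0x55 ]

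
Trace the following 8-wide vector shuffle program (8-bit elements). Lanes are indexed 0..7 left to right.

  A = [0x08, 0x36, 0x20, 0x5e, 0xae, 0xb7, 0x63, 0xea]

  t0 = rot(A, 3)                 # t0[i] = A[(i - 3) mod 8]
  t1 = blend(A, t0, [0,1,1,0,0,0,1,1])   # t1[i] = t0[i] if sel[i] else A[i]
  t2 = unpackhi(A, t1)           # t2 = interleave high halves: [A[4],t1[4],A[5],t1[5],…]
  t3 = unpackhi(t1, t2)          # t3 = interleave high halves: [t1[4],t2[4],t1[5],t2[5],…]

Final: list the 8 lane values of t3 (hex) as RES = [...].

  t0: b7 63 ea 08 36 20 5e ae
  t1: 08 63 ea 5e ae b7 5e ae
  t2: ae ae b7 b7 63 5e ea ae
  t3: ae 63 b7 5e 5e ea ae ae

RES = [ 0xae  0x63  0xb7  0x5e  0x5e  0xea  0xae  0xae ]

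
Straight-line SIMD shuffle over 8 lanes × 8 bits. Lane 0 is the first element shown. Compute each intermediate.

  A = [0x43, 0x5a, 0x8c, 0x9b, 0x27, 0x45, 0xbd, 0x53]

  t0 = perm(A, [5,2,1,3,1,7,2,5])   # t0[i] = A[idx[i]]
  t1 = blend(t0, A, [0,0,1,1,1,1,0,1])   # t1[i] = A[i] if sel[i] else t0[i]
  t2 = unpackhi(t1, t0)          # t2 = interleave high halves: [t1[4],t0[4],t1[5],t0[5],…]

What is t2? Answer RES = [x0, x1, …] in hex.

  t0: 45 8c 5a 9b 5a 53 8c 45
  t1: 45 8c 8c 9b 27 45 8c 53
  t2: 27 5a 45 53 8c 8c 53 45

RES = [0x27, 0x5a, 0x45, 0x53, 0x8c, 0x8c, 0x53, 0x45]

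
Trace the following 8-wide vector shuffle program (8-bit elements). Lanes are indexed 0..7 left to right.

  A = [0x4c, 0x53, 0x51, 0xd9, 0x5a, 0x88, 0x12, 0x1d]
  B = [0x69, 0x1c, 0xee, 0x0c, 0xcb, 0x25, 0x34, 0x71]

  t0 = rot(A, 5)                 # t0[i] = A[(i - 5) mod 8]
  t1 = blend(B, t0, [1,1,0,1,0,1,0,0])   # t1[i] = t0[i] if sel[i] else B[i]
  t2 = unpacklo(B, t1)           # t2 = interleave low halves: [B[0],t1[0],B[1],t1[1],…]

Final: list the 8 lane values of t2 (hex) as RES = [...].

RES = [0x69, 0xd9, 0x1c, 0x5a, 0xee, 0xee, 0x0c, 0x12]

t0 = [0xd9, 0x5a, 0x88, 0x12, 0x1d, 0x4c, 0x53, 0x51]
t1 = [0xd9, 0x5a, 0xee, 0x12, 0xcb, 0x4c, 0x34, 0x71]
t2 = [0x69, 0xd9, 0x1c, 0x5a, 0xee, 0xee, 0x0c, 0x12]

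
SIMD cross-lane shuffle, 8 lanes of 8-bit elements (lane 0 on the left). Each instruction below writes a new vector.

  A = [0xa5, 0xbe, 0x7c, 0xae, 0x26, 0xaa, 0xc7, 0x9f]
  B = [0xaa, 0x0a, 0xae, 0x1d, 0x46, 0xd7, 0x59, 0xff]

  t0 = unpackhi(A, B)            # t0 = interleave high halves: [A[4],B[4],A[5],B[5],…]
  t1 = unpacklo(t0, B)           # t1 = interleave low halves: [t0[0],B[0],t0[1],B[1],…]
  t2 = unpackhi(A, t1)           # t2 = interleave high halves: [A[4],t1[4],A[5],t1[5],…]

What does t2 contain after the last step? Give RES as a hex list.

RES = [0x26, 0xaa, 0xaa, 0xae, 0xc7, 0xd7, 0x9f, 0x1d]

→ t0 |26|46|aa|d7|c7|59|9f|ff|
→ t1 |26|aa|46|0a|aa|ae|d7|1d|
→ t2 |26|aa|aa|ae|c7|d7|9f|1d|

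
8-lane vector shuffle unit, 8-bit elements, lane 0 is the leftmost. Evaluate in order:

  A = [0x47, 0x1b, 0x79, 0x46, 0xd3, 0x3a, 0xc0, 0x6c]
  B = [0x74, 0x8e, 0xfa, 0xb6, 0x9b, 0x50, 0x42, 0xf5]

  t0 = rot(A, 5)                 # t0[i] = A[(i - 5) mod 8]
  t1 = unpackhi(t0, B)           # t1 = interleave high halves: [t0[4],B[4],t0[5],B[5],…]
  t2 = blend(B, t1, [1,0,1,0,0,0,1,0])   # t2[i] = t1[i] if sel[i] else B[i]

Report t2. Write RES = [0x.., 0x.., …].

  t0: 46 d3 3a c0 6c 47 1b 79
  t1: 6c 9b 47 50 1b 42 79 f5
  t2: 6c 8e 47 b6 9b 50 79 f5

RES = [0x6c, 0x8e, 0x47, 0xb6, 0x9b, 0x50, 0x79, 0xf5]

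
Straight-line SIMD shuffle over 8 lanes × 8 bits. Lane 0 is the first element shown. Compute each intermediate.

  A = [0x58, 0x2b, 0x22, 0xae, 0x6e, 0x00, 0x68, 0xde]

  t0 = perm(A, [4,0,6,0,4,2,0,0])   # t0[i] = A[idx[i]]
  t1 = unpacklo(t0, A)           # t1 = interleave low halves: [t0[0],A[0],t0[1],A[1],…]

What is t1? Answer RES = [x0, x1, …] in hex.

RES = [0x6e, 0x58, 0x58, 0x2b, 0x68, 0x22, 0x58, 0xae]

t0 = [0x6e, 0x58, 0x68, 0x58, 0x6e, 0x22, 0x58, 0x58]
t1 = [0x6e, 0x58, 0x58, 0x2b, 0x68, 0x22, 0x58, 0xae]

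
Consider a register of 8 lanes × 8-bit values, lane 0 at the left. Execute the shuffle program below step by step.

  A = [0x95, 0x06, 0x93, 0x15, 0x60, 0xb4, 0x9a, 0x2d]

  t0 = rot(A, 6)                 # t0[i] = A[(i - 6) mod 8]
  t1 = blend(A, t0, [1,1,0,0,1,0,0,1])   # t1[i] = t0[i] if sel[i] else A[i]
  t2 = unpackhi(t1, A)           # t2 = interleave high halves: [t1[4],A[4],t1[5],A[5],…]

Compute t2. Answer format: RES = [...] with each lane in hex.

t0 = [0x93, 0x15, 0x60, 0xb4, 0x9a, 0x2d, 0x95, 0x06]
t1 = [0x93, 0x15, 0x93, 0x15, 0x9a, 0xb4, 0x9a, 0x06]
t2 = [0x9a, 0x60, 0xb4, 0xb4, 0x9a, 0x9a, 0x06, 0x2d]

RES = [ 0x9a  0x60  0xb4  0xb4  0x9a  0x9a  0x06  0x2d ]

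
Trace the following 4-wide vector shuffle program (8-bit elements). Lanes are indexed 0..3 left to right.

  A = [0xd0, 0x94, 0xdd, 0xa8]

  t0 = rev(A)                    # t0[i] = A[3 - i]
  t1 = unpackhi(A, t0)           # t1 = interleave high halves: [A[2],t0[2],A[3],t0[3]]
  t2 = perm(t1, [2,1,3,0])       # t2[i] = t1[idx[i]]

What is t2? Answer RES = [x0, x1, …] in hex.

RES = [0xa8, 0x94, 0xd0, 0xdd]

t0 = [0xa8, 0xdd, 0x94, 0xd0]
t1 = [0xdd, 0x94, 0xa8, 0xd0]
t2 = [0xa8, 0x94, 0xd0, 0xdd]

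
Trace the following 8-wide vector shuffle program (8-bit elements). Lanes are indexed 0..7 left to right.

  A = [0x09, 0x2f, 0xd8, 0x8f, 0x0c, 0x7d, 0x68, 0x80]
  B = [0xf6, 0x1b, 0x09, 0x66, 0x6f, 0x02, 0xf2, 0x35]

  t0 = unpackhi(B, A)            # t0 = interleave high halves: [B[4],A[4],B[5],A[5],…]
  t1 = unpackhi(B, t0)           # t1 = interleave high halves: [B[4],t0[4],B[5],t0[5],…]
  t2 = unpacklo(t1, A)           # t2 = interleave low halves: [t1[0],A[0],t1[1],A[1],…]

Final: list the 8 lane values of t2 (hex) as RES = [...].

RES = [0x6f, 0x09, 0xf2, 0x2f, 0x02, 0xd8, 0x68, 0x8f]

t0 = [0x6f, 0x0c, 0x02, 0x7d, 0xf2, 0x68, 0x35, 0x80]
t1 = [0x6f, 0xf2, 0x02, 0x68, 0xf2, 0x35, 0x35, 0x80]
t2 = [0x6f, 0x09, 0xf2, 0x2f, 0x02, 0xd8, 0x68, 0x8f]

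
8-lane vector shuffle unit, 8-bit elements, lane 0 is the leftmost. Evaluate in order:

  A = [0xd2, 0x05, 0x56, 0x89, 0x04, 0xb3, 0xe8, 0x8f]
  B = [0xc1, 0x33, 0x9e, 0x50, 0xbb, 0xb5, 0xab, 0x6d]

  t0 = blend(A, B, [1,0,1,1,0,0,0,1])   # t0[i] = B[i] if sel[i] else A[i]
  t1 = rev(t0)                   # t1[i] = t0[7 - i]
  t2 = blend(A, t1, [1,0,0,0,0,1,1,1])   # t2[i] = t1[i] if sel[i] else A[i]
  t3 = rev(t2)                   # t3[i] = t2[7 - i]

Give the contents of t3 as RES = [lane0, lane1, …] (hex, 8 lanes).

t0 = [0xc1, 0x05, 0x9e, 0x50, 0x04, 0xb3, 0xe8, 0x6d]
t1 = [0x6d, 0xe8, 0xb3, 0x04, 0x50, 0x9e, 0x05, 0xc1]
t2 = [0x6d, 0x05, 0x56, 0x89, 0x04, 0x9e, 0x05, 0xc1]
t3 = [0xc1, 0x05, 0x9e, 0x04, 0x89, 0x56, 0x05, 0x6d]

RES = [0xc1, 0x05, 0x9e, 0x04, 0x89, 0x56, 0x05, 0x6d]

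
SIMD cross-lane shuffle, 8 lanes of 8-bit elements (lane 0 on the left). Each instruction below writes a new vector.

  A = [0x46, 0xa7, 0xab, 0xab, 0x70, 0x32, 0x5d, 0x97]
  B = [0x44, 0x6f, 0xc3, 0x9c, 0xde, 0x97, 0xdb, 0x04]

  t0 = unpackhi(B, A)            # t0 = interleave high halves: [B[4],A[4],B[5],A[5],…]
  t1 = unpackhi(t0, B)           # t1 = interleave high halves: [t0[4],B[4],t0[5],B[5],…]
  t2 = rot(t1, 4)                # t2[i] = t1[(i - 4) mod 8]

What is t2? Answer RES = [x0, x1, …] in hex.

  t0: de 70 97 32 db 5d 04 97
  t1: db de 5d 97 04 db 97 04
  t2: 04 db 97 04 db de 5d 97

RES = [ 0x04  0xdb  0x97  0x04  0xdb  0xde  0x5d  0x97 ]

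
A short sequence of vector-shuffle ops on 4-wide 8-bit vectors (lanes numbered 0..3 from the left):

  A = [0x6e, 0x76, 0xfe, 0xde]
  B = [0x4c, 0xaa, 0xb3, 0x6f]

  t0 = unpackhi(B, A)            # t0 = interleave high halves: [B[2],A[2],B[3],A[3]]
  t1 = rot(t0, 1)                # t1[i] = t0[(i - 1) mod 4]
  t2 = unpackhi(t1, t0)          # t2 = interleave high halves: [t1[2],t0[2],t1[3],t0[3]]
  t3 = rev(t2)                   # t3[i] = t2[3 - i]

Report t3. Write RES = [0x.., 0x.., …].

t0 = [0xb3, 0xfe, 0x6f, 0xde]
t1 = [0xde, 0xb3, 0xfe, 0x6f]
t2 = [0xfe, 0x6f, 0x6f, 0xde]
t3 = [0xde, 0x6f, 0x6f, 0xfe]

RES = [ 0xde  0x6f  0x6f  0xfe ]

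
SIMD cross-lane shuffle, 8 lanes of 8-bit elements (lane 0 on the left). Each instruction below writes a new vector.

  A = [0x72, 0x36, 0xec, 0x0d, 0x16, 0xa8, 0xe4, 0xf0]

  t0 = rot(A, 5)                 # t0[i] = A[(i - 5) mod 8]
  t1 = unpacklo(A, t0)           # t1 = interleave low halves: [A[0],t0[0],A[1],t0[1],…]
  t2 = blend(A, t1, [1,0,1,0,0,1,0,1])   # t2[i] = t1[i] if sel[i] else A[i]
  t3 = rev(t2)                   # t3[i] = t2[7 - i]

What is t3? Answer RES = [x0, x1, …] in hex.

RES = [ 0xe4  0xe4  0xa8  0x16  0x0d  0x36  0x36  0x72 ]

t0 = [0x0d, 0x16, 0xa8, 0xe4, 0xf0, 0x72, 0x36, 0xec]
t1 = [0x72, 0x0d, 0x36, 0x16, 0xec, 0xa8, 0x0d, 0xe4]
t2 = [0x72, 0x36, 0x36, 0x0d, 0x16, 0xa8, 0xe4, 0xe4]
t3 = [0xe4, 0xe4, 0xa8, 0x16, 0x0d, 0x36, 0x36, 0x72]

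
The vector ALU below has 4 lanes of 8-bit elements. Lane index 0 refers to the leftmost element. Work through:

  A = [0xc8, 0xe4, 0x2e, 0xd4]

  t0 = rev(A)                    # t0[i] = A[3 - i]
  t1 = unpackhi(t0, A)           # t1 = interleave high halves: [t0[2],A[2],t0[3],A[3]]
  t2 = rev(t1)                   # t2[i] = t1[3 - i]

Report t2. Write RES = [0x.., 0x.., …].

RES = [ 0xd4  0xc8  0x2e  0xe4 ]

→ t0 |d4|2e|e4|c8|
→ t1 |e4|2e|c8|d4|
→ t2 |d4|c8|2e|e4|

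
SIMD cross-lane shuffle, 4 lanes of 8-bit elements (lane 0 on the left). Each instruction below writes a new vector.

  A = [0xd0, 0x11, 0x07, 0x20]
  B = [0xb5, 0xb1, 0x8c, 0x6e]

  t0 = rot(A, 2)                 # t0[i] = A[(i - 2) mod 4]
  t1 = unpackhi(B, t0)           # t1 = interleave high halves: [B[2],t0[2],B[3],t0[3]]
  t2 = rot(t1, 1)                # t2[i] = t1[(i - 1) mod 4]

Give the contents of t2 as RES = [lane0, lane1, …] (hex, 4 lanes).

→ t0 |07|20|d0|11|
→ t1 |8c|d0|6e|11|
→ t2 |11|8c|d0|6e|

RES = [0x11, 0x8c, 0xd0, 0x6e]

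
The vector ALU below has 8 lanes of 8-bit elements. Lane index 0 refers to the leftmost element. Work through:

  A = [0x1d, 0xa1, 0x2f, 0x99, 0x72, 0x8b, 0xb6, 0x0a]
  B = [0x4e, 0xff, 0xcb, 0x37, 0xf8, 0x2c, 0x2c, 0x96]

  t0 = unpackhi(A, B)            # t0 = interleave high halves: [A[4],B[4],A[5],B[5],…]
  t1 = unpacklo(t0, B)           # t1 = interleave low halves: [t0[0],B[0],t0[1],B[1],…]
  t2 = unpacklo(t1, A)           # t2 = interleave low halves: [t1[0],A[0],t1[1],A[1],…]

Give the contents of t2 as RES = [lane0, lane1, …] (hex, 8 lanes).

t0 = [0x72, 0xf8, 0x8b, 0x2c, 0xb6, 0x2c, 0x0a, 0x96]
t1 = [0x72, 0x4e, 0xf8, 0xff, 0x8b, 0xcb, 0x2c, 0x37]
t2 = [0x72, 0x1d, 0x4e, 0xa1, 0xf8, 0x2f, 0xff, 0x99]

RES = [ 0x72  0x1d  0x4e  0xa1  0xf8  0x2f  0xff  0x99 ]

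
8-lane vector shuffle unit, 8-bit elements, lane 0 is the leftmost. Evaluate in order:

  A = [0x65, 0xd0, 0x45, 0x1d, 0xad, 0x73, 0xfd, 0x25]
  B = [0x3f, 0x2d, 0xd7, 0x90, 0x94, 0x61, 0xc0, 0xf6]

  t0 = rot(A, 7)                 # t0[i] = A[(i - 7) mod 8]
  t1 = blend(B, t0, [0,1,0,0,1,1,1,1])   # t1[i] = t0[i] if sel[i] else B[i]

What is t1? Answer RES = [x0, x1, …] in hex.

→ t0 |d0|45|1d|ad|73|fd|25|65|
→ t1 |3f|45|d7|90|73|fd|25|65|

RES = [ 0x3f  0x45  0xd7  0x90  0x73  0xfd  0x25  0x65 ]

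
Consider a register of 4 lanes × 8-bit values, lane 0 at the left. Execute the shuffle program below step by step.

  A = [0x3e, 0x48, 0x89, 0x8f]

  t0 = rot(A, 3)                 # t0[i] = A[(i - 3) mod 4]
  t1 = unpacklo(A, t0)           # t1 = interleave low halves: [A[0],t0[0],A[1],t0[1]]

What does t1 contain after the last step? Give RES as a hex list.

RES = [ 0x3e  0x48  0x48  0x89 ]

t0 = [0x48, 0x89, 0x8f, 0x3e]
t1 = [0x3e, 0x48, 0x48, 0x89]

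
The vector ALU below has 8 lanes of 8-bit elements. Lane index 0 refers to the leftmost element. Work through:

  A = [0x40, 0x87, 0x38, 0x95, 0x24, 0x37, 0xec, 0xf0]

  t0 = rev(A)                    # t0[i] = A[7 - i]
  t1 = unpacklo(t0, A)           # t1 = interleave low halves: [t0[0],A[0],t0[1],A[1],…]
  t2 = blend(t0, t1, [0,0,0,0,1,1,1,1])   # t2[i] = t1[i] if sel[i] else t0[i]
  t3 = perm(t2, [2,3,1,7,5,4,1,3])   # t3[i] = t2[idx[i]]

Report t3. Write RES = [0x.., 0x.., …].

RES = [0x37, 0x24, 0xec, 0x95, 0x38, 0x37, 0xec, 0x24]

t0 = [0xf0, 0xec, 0x37, 0x24, 0x95, 0x38, 0x87, 0x40]
t1 = [0xf0, 0x40, 0xec, 0x87, 0x37, 0x38, 0x24, 0x95]
t2 = [0xf0, 0xec, 0x37, 0x24, 0x37, 0x38, 0x24, 0x95]
t3 = [0x37, 0x24, 0xec, 0x95, 0x38, 0x37, 0xec, 0x24]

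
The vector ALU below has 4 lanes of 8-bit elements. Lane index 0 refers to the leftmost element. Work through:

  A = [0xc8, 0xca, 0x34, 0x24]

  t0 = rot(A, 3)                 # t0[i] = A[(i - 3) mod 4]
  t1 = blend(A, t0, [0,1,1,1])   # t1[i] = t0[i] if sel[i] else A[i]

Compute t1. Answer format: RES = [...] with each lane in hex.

RES = [ 0xc8  0x34  0x24  0xc8 ]

→ t0 |ca|34|24|c8|
→ t1 |c8|34|24|c8|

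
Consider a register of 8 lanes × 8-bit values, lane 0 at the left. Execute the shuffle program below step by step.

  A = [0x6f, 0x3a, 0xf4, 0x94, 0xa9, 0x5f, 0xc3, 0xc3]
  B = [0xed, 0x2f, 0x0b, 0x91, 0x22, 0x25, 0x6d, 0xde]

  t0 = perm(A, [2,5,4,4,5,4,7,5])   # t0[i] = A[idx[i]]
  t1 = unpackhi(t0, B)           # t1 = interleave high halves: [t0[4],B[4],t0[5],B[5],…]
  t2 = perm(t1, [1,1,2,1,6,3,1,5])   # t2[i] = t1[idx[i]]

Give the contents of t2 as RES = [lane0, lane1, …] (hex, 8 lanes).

t0 = [0xf4, 0x5f, 0xa9, 0xa9, 0x5f, 0xa9, 0xc3, 0x5f]
t1 = [0x5f, 0x22, 0xa9, 0x25, 0xc3, 0x6d, 0x5f, 0xde]
t2 = [0x22, 0x22, 0xa9, 0x22, 0x5f, 0x25, 0x22, 0x6d]

RES = [ 0x22  0x22  0xa9  0x22  0x5f  0x25  0x22  0x6d ]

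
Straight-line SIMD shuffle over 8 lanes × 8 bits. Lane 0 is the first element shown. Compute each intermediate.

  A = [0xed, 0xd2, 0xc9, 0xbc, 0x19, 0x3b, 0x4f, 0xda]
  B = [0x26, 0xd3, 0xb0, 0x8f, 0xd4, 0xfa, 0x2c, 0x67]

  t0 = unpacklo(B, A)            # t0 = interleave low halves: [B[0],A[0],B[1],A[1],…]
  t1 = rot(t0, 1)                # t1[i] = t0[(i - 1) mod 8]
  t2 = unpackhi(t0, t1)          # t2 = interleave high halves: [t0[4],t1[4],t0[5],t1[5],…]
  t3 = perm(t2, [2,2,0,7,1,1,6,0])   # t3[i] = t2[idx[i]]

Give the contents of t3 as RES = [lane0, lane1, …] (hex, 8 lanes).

→ t0 |26|ed|d3|d2|b0|c9|8f|bc|
→ t1 |bc|26|ed|d3|d2|b0|c9|8f|
→ t2 |b0|d2|c9|b0|8f|c9|bc|8f|
→ t3 |c9|c9|b0|8f|d2|d2|bc|b0|

RES = [ 0xc9  0xc9  0xb0  0x8f  0xd2  0xd2  0xbc  0xb0 ]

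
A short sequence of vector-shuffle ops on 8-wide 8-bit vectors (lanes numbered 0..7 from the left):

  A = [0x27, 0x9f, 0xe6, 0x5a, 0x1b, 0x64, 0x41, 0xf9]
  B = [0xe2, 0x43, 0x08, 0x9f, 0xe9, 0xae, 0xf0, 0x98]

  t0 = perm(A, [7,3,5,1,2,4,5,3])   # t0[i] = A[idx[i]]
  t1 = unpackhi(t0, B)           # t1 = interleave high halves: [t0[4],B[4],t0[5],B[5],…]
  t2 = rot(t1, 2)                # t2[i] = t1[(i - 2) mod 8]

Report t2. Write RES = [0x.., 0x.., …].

t0 = [0xf9, 0x5a, 0x64, 0x9f, 0xe6, 0x1b, 0x64, 0x5a]
t1 = [0xe6, 0xe9, 0x1b, 0xae, 0x64, 0xf0, 0x5a, 0x98]
t2 = [0x5a, 0x98, 0xe6, 0xe9, 0x1b, 0xae, 0x64, 0xf0]

RES = [0x5a, 0x98, 0xe6, 0xe9, 0x1b, 0xae, 0x64, 0xf0]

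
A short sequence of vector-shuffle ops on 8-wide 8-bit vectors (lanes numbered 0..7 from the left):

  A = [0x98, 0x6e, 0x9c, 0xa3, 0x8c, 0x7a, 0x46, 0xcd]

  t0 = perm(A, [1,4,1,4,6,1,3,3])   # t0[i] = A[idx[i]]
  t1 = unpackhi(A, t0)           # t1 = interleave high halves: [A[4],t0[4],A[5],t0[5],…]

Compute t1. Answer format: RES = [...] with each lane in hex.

RES = [ 0x8c  0x46  0x7a  0x6e  0x46  0xa3  0xcd  0xa3 ]

  t0: 6e 8c 6e 8c 46 6e a3 a3
  t1: 8c 46 7a 6e 46 a3 cd a3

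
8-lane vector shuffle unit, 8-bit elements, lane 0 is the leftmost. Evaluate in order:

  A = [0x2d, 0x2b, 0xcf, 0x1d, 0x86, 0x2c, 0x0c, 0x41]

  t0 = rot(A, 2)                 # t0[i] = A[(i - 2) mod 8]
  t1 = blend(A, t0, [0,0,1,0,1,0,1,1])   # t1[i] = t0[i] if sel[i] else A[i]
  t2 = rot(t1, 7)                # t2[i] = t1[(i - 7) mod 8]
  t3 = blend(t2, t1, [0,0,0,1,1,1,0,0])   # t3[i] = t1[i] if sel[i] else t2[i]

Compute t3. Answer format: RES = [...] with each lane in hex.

  t0: 0c 41 2d 2b cf 1d 86 2c
  t1: 2d 2b 2d 1d cf 2c 86 2c
  t2: 2b 2d 1d cf 2c 86 2c 2d
  t3: 2b 2d 1d 1d cf 2c 2c 2d

RES = [ 0x2b  0x2d  0x1d  0x1d  0xcf  0x2c  0x2c  0x2d ]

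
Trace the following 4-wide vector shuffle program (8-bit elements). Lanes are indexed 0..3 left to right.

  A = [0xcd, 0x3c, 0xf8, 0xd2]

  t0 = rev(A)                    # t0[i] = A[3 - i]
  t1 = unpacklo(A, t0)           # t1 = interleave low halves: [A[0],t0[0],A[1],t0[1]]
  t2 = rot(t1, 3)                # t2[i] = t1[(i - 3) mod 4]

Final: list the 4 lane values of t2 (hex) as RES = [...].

RES = [0xd2, 0x3c, 0xf8, 0xcd]

  t0: d2 f8 3c cd
  t1: cd d2 3c f8
  t2: d2 3c f8 cd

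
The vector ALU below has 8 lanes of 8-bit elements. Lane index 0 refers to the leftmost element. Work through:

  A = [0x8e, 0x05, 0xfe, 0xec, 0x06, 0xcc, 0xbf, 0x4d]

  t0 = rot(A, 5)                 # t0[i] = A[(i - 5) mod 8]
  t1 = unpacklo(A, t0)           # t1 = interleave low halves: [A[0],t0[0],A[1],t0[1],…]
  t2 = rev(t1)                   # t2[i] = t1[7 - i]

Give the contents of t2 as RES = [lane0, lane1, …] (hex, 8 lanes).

RES = [ 0xbf  0xec  0xcc  0xfe  0x06  0x05  0xec  0x8e ]

→ t0 |ec|06|cc|bf|4d|8e|05|fe|
→ t1 |8e|ec|05|06|fe|cc|ec|bf|
→ t2 |bf|ec|cc|fe|06|05|ec|8e|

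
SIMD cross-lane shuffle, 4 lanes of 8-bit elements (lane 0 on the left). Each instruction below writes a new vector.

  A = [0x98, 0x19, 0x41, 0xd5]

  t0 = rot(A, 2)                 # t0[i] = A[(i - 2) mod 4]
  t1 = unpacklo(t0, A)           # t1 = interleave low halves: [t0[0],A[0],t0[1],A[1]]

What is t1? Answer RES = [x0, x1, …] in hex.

→ t0 |41|d5|98|19|
→ t1 |41|98|d5|19|

RES = [ 0x41  0x98  0xd5  0x19 ]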